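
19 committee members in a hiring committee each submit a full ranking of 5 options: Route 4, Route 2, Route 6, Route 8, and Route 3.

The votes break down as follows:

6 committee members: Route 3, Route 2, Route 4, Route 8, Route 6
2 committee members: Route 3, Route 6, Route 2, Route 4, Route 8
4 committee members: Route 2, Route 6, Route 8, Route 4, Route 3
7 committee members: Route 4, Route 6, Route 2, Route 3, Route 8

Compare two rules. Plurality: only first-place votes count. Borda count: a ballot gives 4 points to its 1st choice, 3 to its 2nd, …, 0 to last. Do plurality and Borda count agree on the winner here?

No

Plurality first-place counts: Route 4 7, Route 2 4, Route 6 0, Route 8 0, Route 3 8 → Route 3.
Borda totals: Route 4 46, Route 2 52, Route 6 39, Route 8 14, Route 3 39 → Route 2.
The two rules disagree: plurality picks Route 3, Borda picks Route 2.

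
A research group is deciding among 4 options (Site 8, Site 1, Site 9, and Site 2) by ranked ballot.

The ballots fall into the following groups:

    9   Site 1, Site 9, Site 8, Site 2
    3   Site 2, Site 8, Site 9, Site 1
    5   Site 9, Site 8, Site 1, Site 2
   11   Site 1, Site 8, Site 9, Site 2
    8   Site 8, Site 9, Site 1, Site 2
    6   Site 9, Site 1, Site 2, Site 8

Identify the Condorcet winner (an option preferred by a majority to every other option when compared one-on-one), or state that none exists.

Head-to-head results (42 voters total):
Site 8 vs Site 1: Site 1 wins 26–16.
Site 8 vs Site 9: Site 8 wins 22–20.
Site 8 vs Site 2: Site 8 wins 33–9.
Site 1 vs Site 9: Site 9 wins 22–20.
Site 1 vs Site 2: Site 1 wins 39–3.
Site 9 vs Site 2: Site 9 wins 39–3.
No candidate beats all others: Site 8 beats Site 9 beats Site 1 beats Site 8, a majority cycle.

None — there is no Condorcet winner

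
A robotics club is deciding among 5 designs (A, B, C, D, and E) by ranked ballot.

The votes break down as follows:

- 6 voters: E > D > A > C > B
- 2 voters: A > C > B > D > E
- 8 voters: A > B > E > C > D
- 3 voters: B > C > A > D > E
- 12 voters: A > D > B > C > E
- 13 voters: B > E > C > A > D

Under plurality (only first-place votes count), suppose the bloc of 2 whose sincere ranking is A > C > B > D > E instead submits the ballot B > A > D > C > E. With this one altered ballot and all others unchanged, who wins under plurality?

A

First-place totals with the altered ballot: A 20, B 18, C 0, D 0, E 6.
The winner is unchanged: still A.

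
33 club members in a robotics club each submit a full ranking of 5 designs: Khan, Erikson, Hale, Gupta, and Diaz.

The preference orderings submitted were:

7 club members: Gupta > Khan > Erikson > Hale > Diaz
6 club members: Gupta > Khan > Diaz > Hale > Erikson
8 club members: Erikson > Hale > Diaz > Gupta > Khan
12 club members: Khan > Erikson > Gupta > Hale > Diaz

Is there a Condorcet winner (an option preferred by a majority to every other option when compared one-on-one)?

No

Head-to-head results (33 voters total):
Khan vs Erikson: Khan wins 25–8.
Khan vs Hale: Khan wins 25–8.
Khan vs Gupta: Gupta wins 21–12.
Khan vs Diaz: Khan wins 25–8.
Erikson vs Hale: Erikson wins 27–6.
Erikson vs Gupta: Erikson wins 20–13.
Erikson vs Diaz: Erikson wins 27–6.
Hale vs Gupta: Gupta wins 25–8.
Hale vs Diaz: Hale wins 27–6.
Gupta vs Diaz: Gupta wins 25–8.
No candidate beats all others: Khan beats Erikson beats Gupta beats Khan, a majority cycle.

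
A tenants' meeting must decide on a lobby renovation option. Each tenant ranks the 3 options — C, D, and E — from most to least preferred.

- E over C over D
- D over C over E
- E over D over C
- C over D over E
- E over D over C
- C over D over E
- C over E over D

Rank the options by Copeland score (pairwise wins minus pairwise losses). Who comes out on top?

Pairwise results:
  C vs D: C wins 4–3.
  C vs E: C wins 4–3.
  D vs E: E wins 4–3.
Copeland scores (wins − losses):
  C: 2 − 0 = 2
  D: 0 − 2 = -2
  E: 1 − 1 = 0
C has the best Copeland score.

C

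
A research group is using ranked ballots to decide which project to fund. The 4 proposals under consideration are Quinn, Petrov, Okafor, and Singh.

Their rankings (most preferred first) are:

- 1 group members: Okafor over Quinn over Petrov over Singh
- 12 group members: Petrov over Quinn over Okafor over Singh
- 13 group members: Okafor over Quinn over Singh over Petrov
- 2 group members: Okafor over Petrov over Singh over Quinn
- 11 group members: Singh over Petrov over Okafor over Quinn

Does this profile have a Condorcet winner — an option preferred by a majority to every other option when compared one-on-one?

Head-to-head results (39 voters total):
Quinn vs Petrov: Petrov wins 25–14.
Quinn vs Okafor: Okafor wins 27–12.
Quinn vs Singh: Quinn wins 26–13.
Petrov vs Okafor: Petrov wins 23–16.
Petrov vs Singh: Singh wins 24–15.
Okafor vs Singh: Okafor wins 28–11.
No candidate beats all others: Quinn beats Singh beats Petrov beats Quinn, a majority cycle.

No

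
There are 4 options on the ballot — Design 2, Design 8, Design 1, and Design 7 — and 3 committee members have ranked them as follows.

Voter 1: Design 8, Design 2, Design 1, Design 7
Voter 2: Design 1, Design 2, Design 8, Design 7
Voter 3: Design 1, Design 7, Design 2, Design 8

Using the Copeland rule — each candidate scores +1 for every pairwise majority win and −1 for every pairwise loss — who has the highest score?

Pairwise results:
  Design 2 vs Design 8: Design 2 wins 2–1.
  Design 2 vs Design 1: Design 1 wins 2–1.
  Design 2 vs Design 7: Design 2 wins 2–1.
  Design 8 vs Design 1: Design 1 wins 2–1.
  Design 8 vs Design 7: Design 8 wins 2–1.
  Design 1 vs Design 7: Design 1 wins 3–0.
Copeland scores (wins − losses):
  Design 2: 2 − 1 = 1
  Design 8: 1 − 2 = -1
  Design 1: 3 − 0 = 3
  Design 7: 0 − 3 = -3
Design 1 has the best Copeland score.

Design 1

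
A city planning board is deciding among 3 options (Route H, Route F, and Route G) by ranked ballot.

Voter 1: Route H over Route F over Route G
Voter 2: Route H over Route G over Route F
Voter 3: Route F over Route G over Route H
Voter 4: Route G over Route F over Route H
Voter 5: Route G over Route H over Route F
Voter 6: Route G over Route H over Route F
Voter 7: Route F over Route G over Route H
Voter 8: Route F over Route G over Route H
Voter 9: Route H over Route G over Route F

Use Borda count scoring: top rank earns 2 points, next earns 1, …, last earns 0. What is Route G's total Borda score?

11

Borda scores:
  Route H: 2 + 2 + 0 + 0 + 1 + 1 + 0 + 0 + 2 = 8
  Route F: 1 + 0 + 2 + 1 + 0 + 0 + 2 + 2 + 0 = 8
  Route G: 0 + 1 + 1 + 2 + 2 + 2 + 1 + 1 + 1 = 11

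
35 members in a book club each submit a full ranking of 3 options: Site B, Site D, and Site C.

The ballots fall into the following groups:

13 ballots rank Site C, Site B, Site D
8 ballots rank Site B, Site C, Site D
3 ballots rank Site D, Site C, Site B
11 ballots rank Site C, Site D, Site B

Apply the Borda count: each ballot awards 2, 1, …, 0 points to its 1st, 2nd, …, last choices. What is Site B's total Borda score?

Borda scores:
  Site B: 13·1 + 8·2 + 3·0 + 11·0 = 29
  Site D: 13·0 + 8·0 + 3·2 + 11·1 = 17
  Site C: 13·2 + 8·1 + 3·1 + 11·2 = 59

29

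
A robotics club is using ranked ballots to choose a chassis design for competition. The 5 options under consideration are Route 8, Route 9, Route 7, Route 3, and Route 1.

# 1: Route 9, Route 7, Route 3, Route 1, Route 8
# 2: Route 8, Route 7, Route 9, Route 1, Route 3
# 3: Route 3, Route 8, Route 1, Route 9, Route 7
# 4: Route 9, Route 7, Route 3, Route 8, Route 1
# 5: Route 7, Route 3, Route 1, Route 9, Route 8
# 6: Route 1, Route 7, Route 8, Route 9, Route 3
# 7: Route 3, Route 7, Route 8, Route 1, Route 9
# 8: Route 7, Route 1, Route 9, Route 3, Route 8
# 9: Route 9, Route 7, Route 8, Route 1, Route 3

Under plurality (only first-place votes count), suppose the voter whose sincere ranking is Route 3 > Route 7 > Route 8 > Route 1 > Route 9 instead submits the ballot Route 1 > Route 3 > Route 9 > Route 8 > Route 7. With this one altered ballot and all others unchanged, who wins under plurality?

Route 9

First-place totals with the altered ballot: Route 8 1, Route 9 3, Route 7 2, Route 3 1, Route 1 2.
The winner is unchanged: still Route 9.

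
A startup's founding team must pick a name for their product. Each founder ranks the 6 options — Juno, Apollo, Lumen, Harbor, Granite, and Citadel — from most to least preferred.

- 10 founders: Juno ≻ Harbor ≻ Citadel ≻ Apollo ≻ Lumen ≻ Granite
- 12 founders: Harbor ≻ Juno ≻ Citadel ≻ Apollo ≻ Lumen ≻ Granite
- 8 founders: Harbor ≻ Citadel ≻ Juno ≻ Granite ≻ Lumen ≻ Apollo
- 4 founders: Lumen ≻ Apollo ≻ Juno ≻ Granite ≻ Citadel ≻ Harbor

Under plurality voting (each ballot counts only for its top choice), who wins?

Harbor

First-place vote totals:
  Juno: 10
  Apollo: 0
  Lumen: 4
  Harbor: 20
  Granite: 0
  Citadel: 0
Harbor has the most first-place votes.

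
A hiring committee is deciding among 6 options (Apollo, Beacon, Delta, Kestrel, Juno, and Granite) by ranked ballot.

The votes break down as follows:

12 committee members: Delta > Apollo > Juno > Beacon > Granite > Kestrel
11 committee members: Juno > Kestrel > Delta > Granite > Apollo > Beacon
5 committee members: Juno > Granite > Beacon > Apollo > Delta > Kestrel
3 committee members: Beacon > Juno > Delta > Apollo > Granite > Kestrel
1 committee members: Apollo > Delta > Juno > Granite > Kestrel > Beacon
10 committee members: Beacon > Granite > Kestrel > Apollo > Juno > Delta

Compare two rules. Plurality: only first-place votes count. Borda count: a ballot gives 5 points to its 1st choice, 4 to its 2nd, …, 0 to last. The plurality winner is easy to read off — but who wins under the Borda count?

Juno

Plurality first-place counts: Apollo 1, Beacon 13, Delta 12, Kestrel 0, Juno 16, Granite 0 → Juno.
Borda totals: Apollo 100, Beacon 104, Delta 111, Kestrel 75, Juno 141, Granite 99 → Juno.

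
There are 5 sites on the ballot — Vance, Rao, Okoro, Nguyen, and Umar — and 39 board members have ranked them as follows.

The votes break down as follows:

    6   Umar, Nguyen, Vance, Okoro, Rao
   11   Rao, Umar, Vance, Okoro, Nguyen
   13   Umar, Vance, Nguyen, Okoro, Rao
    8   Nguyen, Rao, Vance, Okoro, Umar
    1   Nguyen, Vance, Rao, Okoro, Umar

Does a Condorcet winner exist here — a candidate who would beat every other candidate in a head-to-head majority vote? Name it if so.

None — there is no Condorcet winner

Head-to-head results (39 voters total):
Vance vs Rao: Vance wins 20–19.
Vance vs Okoro: Vance wins 39–0.
Vance vs Nguyen: Vance wins 24–15.
Vance vs Umar: Umar wins 30–9.
Rao vs Okoro: Rao wins 20–19.
Rao vs Nguyen: Nguyen wins 28–11.
Rao vs Umar: Rao wins 20–19.
Okoro vs Nguyen: Nguyen wins 28–11.
Okoro vs Umar: Umar wins 30–9.
Nguyen vs Umar: Umar wins 30–9.
No candidate beats all others: Vance beats Rao beats Umar beats Vance, a majority cycle.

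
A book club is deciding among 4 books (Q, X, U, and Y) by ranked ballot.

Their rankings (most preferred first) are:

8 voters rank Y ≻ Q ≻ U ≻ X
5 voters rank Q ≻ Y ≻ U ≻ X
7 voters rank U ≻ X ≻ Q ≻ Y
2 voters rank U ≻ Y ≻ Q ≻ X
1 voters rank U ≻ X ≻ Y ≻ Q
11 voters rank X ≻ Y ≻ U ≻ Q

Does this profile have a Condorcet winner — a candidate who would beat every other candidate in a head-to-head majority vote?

No

Head-to-head results (34 voters total):
Q vs X: X wins 19–15.
Q vs U: U wins 21–13.
Q vs Y: Y wins 22–12.
X vs U: U wins 23–11.
X vs Y: X wins 19–15.
U vs Y: Y wins 24–10.
No candidate beats all others: X beats Y beats U beats X, a majority cycle.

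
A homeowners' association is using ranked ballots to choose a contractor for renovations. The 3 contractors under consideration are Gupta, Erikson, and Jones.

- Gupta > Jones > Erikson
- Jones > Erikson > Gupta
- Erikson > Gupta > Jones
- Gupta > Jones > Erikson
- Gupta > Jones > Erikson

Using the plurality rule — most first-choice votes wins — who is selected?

Gupta

First-place vote totals:
  Gupta: 3
  Erikson: 1
  Jones: 1
Gupta has the most first-place votes.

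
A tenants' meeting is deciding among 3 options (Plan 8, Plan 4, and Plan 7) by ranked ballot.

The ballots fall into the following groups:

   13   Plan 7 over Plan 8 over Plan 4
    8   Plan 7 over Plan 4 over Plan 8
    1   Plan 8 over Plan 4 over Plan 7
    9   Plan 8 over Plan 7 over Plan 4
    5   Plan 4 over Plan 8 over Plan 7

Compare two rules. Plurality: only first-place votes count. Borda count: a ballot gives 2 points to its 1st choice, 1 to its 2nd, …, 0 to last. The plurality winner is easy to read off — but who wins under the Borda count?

Plurality first-place counts: Plan 8 10, Plan 4 5, Plan 7 21 → Plan 7.
Borda totals: Plan 8 38, Plan 4 19, Plan 7 51 → Plan 7.

Plan 7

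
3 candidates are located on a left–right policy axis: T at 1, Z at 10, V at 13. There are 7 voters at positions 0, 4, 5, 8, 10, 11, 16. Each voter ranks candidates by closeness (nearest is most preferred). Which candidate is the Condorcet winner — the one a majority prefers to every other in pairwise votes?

With single-peaked preferences on a line, the Condorcet winner is the candidate closest to the median voter.
The median voter (position 8) is closest to Z at 10.
Check: Z vs V — voters closer to Z: 6 of 7.

Z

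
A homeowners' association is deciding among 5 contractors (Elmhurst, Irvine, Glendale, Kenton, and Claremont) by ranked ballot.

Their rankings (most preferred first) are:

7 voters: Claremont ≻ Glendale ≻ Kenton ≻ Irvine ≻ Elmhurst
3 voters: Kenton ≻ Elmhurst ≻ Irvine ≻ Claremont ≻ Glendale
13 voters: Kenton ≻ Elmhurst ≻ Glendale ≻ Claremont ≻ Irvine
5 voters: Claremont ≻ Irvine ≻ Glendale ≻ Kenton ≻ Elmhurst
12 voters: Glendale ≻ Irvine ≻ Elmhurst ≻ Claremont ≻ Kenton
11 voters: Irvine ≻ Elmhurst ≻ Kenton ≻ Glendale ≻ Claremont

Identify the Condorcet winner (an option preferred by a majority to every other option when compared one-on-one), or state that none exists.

None — there is no Condorcet winner

Head-to-head results (51 voters total):
Elmhurst vs Irvine: Irvine wins 35–16.
Elmhurst vs Glendale: Elmhurst wins 27–24.
Elmhurst vs Kenton: Kenton wins 28–23.
Elmhurst vs Claremont: Elmhurst wins 39–12.
Irvine vs Glendale: Glendale wins 32–19.
Irvine vs Kenton: Irvine wins 28–23.
Irvine vs Claremont: Irvine wins 26–25.
Glendale vs Kenton: Kenton wins 27–24.
Glendale vs Claremont: Glendale wins 36–15.
Kenton vs Claremont: Kenton wins 27–24.
No candidate beats all others: Elmhurst beats Glendale beats Irvine beats Elmhurst, a majority cycle.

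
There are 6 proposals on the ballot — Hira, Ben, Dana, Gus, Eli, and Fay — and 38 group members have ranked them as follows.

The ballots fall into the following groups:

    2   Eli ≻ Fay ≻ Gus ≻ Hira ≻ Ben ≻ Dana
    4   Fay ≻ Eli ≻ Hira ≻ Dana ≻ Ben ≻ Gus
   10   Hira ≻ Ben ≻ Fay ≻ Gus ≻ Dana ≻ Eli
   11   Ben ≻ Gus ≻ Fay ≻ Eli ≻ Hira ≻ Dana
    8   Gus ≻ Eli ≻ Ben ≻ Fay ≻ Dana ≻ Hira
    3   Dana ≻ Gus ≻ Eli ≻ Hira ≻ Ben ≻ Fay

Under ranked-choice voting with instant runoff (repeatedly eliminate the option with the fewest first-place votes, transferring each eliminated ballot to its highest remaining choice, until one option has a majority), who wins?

Round 1: Ben 11, Hira 10, Gus 8, Fay 4, Dana 3, Eli 2. Eli has the fewest and is eliminated.
Round 2: Ben 11, Hira 10, Gus 8, Fay 6, Dana 3. Dana has the fewest and is eliminated.
Round 3: Ben 11, Gus 11, Hira 10, Fay 6. Fay has the fewest and is eliminated.
Round 4: Hira 14, Gus 13, Ben 11. Ben has the fewest and is eliminated.
Round 5: Gus 24, Hira 14. Gus has a majority.

Gus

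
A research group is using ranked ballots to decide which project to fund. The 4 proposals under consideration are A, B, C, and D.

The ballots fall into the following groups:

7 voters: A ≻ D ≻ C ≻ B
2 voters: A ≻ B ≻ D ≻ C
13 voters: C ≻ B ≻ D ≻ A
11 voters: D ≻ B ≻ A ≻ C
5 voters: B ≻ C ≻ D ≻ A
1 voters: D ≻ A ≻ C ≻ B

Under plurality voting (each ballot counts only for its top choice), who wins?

C

First-place vote totals:
  A: 9
  B: 5
  C: 13
  D: 12
C has the most first-place votes.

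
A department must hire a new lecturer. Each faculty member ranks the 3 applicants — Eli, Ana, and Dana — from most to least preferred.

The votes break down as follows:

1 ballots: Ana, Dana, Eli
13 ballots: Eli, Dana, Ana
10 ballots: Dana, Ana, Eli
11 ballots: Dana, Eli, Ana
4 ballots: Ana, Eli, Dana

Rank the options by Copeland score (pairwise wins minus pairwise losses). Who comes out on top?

Dana

Pairwise results:
  Eli vs Ana: Eli wins 24–15.
  Eli vs Dana: Dana wins 22–17.
  Ana vs Dana: Dana wins 34–5.
Copeland scores (wins − losses):
  Eli: 1 − 1 = 0
  Ana: 0 − 2 = -2
  Dana: 2 − 0 = 2
Dana has the best Copeland score.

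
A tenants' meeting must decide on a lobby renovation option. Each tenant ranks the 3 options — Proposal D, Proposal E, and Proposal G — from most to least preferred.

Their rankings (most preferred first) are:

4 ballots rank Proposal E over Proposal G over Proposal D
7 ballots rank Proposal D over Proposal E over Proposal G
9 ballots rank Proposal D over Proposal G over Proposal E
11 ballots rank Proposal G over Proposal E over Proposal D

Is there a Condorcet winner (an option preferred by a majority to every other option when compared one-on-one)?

Head-to-head results (31 voters total):
Proposal D vs Proposal E: Proposal D wins 16–15.
Proposal D vs Proposal G: Proposal D wins 16–15.
Proposal E vs Proposal G: Proposal G wins 20–11.
Proposal D beats each rival — Proposal E (16–15), Proposal G (16–15) — so Proposal D is the Condorcet winner.

Yes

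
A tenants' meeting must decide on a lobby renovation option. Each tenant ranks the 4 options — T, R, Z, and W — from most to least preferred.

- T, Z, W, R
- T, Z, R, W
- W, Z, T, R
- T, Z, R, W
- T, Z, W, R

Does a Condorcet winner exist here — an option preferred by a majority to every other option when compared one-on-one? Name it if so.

T

Head-to-head results (5 voters total):
T vs R: T wins 5–0.
T vs Z: T wins 4–1.
T vs W: T wins 4–1.
R vs Z: Z wins 5–0.
R vs W: W wins 3–2.
Z vs W: Z wins 4–1.
T beats each rival — R (5–0), Z (4–1), W (4–1) — so T is the Condorcet winner.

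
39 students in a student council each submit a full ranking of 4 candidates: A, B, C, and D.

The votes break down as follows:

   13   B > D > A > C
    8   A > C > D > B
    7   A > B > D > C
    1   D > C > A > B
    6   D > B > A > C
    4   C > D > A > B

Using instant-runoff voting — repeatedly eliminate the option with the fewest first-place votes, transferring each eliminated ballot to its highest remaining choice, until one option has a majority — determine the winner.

A

Round 1: A 15, B 13, D 7, C 4. C has the fewest and is eliminated.
Round 2: A 15, B 13, D 11. D has the fewest and is eliminated.
Round 3: A 20, B 19. A has a majority.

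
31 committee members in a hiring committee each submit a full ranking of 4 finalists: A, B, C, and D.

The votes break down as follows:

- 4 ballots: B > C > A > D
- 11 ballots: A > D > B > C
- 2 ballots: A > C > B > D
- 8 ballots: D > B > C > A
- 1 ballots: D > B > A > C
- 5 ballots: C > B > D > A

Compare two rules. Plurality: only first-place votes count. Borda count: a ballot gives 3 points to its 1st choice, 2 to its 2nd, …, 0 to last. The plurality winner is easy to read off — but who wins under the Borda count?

Plurality first-place counts: A 13, B 4, C 5, D 9 → A.
Borda totals: A 44, B 53, C 35, D 54 → D.

D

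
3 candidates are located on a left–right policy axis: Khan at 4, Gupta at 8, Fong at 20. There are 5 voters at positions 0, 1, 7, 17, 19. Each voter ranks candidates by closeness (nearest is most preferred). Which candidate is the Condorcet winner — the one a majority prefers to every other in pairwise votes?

Gupta

With single-peaked preferences on a line, the Condorcet winner is the candidate closest to the median voter.
The median voter (position 7) is closest to Gupta at 8.
Check: Gupta vs Fong — voters closer to Gupta: 3 of 5.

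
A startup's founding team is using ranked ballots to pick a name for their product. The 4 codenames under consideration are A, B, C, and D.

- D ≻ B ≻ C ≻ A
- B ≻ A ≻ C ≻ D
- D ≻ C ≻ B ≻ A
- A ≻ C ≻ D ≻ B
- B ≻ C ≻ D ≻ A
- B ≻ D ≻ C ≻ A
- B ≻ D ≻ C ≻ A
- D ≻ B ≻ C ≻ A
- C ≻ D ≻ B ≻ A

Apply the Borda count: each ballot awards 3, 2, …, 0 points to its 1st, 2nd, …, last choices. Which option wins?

B

Borda scores:
  A: 0 + 2 + 0 + 3 + 0 + 0 + 0 + 0 + 0 = 5
  B: 2 + 3 + 1 + 0 + 3 + 3 + 3 + 2 + 1 = 18
  C: 1 + 1 + 2 + 2 + 2 + 1 + 1 + 1 + 3 = 14
  D: 3 + 0 + 3 + 1 + 1 + 2 + 2 + 3 + 2 = 17
B has the highest total.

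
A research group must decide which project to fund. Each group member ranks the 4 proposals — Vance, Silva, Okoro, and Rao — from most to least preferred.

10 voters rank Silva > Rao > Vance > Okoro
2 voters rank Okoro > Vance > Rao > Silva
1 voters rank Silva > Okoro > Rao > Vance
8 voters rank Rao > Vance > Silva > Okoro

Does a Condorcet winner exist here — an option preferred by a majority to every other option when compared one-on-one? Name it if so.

Head-to-head results (21 voters total):
Vance vs Silva: Silva wins 11–10.
Vance vs Okoro: Vance wins 18–3.
Vance vs Rao: Rao wins 19–2.
Silva vs Okoro: Silva wins 19–2.
Silva vs Rao: Silva wins 11–10.
Okoro vs Rao: Rao wins 18–3.
Silva beats each rival — Vance (11–10), Okoro (19–2), Rao (11–10) — so Silva is the Condorcet winner.

Silva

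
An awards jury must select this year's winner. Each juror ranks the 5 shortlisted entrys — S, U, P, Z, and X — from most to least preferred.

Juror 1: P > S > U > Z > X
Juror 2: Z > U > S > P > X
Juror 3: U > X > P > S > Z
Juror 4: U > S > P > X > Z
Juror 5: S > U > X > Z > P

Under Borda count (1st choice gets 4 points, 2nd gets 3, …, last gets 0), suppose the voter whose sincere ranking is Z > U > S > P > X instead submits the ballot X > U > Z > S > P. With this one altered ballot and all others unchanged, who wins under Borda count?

Borda totals with the altered ballot: S 12, U 16, P 8, Z 4, X 10.
The winner is unchanged: still U.

U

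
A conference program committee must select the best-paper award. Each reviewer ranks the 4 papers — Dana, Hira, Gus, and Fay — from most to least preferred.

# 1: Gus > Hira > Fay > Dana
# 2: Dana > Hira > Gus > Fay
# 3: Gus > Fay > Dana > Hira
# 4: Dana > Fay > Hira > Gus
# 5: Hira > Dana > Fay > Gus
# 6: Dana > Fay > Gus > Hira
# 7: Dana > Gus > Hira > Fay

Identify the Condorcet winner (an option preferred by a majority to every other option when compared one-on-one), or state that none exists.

Head-to-head results (7 voters total):
Dana vs Hira: Dana wins 5–2.
Dana vs Gus: Dana wins 5–2.
Dana vs Fay: Dana wins 5–2.
Hira vs Gus: Gus wins 4–3.
Hira vs Fay: Hira wins 4–3.
Gus vs Fay: Gus wins 4–3.
Dana beats each rival — Hira (5–2), Gus (5–2), Fay (5–2) — so Dana is the Condorcet winner.

Dana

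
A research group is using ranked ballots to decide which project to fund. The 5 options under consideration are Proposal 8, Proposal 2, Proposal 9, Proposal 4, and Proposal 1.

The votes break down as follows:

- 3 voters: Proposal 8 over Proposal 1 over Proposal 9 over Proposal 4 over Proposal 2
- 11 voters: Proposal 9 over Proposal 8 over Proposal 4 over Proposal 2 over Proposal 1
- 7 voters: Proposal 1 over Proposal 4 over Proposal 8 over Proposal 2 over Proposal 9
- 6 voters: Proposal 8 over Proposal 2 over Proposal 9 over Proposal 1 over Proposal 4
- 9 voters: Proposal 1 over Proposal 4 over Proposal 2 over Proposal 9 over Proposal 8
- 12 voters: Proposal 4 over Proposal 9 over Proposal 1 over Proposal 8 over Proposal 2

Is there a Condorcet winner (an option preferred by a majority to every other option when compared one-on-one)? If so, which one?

Head-to-head results (48 voters total):
Proposal 8 vs Proposal 2: Proposal 8 wins 39–9.
Proposal 8 vs Proposal 9: Proposal 9 wins 32–16.
Proposal 8 vs Proposal 4: Proposal 4 wins 28–20.
Proposal 8 vs Proposal 1: Proposal 1 wins 28–20.
Proposal 2 vs Proposal 9: Proposal 9 wins 26–22.
Proposal 2 vs Proposal 4: Proposal 4 wins 42–6.
Proposal 2 vs Proposal 1: Proposal 1 wins 31–17.
Proposal 9 vs Proposal 4: Proposal 4 wins 28–20.
Proposal 9 vs Proposal 1: Proposal 9 wins 29–19.
Proposal 4 vs Proposal 1: Proposal 1 wins 25–23.
No candidate beats all others: Proposal 9 beats Proposal 1 beats Proposal 4 beats Proposal 9, a majority cycle.

No Condorcet winner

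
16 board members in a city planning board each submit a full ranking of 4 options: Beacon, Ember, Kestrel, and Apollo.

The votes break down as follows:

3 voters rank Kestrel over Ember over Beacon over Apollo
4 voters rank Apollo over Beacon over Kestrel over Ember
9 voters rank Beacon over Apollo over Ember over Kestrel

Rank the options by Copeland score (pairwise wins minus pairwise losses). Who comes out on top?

Beacon

Pairwise results:
  Beacon vs Ember: Beacon wins 13–3.
  Beacon vs Kestrel: Beacon wins 13–3.
  Beacon vs Apollo: Beacon wins 12–4.
  Ember vs Kestrel: Ember wins 9–7.
  Ember vs Apollo: Apollo wins 13–3.
  Kestrel vs Apollo: Apollo wins 13–3.
Copeland scores (wins − losses):
  Beacon: 3 − 0 = 3
  Ember: 1 − 2 = -1
  Kestrel: 0 − 3 = -3
  Apollo: 2 − 1 = 1
Beacon has the best Copeland score.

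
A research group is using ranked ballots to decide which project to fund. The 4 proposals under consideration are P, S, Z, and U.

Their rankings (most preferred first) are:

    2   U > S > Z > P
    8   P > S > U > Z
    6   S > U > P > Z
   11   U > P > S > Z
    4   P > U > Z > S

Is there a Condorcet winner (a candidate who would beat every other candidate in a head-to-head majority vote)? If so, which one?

U

Head-to-head results (31 voters total):
P vs S: P wins 23–8.
P vs Z: P wins 29–2.
P vs U: U wins 19–12.
S vs Z: S wins 27–4.
S vs U: U wins 17–14.
Z vs U: U wins 31–0.
U beats each rival — P (19–12), S (17–14), Z (31–0) — so U is the Condorcet winner.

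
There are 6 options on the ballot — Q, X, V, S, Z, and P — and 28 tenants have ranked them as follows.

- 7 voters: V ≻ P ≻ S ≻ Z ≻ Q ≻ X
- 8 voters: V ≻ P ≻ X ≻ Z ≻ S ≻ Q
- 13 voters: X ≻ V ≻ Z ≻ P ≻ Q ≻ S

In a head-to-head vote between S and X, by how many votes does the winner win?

Ballots ranking S above X: 7.
Ballots ranking X above S: 8+13 = 21.
X wins 21–7, a margin of 14.

14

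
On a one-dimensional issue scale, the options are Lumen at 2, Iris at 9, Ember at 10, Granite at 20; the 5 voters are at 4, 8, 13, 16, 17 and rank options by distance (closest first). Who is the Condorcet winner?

With single-peaked preferences on a line, the Condorcet winner is the candidate closest to the median voter.
The median voter (position 13) is closest to Ember at 10.
Check: Ember vs Lumen — voters closer to Ember: 4 of 5.

Ember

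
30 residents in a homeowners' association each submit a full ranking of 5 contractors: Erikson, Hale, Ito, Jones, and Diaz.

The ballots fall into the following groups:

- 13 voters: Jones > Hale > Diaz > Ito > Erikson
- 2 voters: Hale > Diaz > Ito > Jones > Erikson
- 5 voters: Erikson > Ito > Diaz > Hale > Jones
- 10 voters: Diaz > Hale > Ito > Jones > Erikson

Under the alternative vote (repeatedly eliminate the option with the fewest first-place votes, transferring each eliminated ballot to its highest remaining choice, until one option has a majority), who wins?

Round 1: Jones 13, Diaz 10, Erikson 5, Hale 2, Ito 0. Ito has the fewest and is eliminated.
Round 2: Jones 13, Diaz 10, Erikson 5, Hale 2. Hale has the fewest and is eliminated.
Round 3: Jones 13, Diaz 12, Erikson 5. Erikson has the fewest and is eliminated.
Round 4: Diaz 17, Jones 13. Diaz has a majority.

Diaz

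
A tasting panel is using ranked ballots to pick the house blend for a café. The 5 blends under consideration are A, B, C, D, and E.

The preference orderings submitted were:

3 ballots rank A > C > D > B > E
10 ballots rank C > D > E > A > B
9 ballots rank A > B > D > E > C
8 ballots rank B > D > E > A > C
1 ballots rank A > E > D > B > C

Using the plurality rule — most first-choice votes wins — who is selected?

First-place vote totals:
  A: 13
  B: 8
  C: 10
  D: 0
  E: 0
A has the most first-place votes.

A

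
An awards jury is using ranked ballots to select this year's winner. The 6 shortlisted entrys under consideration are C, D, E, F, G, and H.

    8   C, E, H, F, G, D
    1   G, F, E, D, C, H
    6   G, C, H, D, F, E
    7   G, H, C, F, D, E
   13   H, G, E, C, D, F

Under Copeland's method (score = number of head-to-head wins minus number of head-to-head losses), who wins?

H

Pairwise results:
  C vs D: C wins 34–1.
  C vs E: C wins 21–14.
  C vs F: C wins 34–1.
  C vs G: G wins 27–8.
  C vs H: H wins 20–15.
  D vs E: E wins 22–13.
  D vs F: D wins 19–16.
  D vs G: G wins 35–0.
  D vs H: H wins 34–1.
  E vs F: E wins 21–14.
  E vs G: G wins 27–8.
  E vs H: H wins 26–9.
  F vs G: G wins 27–8.
  F vs H: H wins 34–1.
  G vs H: H wins 21–14.
Copeland scores (wins − losses):
  C: 3 − 2 = 1
  D: 1 − 4 = -3
  E: 2 − 3 = -1
  F: 0 − 5 = -5
  G: 4 − 1 = 3
  H: 5 − 0 = 5
H has the best Copeland score.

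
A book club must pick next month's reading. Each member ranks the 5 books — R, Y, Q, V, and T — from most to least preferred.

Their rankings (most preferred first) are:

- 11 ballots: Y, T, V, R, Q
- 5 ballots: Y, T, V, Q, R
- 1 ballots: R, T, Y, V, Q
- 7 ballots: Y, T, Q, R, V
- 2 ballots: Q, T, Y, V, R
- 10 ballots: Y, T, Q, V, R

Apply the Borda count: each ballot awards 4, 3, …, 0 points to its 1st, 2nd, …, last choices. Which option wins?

Borda scores:
  R: 11·1 + 5·0 + 4 + 7·1 + 2·0 + 10·0 = 22
  Y: 11·4 + 5·4 + 2 + 7·4 + 2·2 + 10·4 = 138
  Q: 11·0 + 5·1 + 0 + 7·2 + 2·4 + 10·2 = 47
  V: 11·2 + 5·2 + 1 + 7·0 + 2·1 + 10·1 = 45
  T: 11·3 + 5·3 + 3 + 7·3 + 2·3 + 10·3 = 108
Y has the highest total.

Y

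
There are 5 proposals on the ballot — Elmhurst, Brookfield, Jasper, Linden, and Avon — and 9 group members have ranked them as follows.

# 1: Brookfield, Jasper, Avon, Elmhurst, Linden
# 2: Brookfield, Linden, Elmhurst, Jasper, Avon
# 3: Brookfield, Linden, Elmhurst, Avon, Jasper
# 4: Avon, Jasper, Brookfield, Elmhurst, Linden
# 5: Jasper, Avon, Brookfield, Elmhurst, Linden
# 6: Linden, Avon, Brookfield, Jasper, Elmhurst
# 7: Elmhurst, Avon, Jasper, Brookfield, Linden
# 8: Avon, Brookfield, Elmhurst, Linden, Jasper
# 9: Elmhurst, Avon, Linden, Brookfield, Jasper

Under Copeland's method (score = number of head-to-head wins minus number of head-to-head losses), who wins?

Pairwise results:
  Elmhurst vs Brookfield: Brookfield wins 7–2.
  Elmhurst vs Jasper: Elmhurst wins 5–4.
  Elmhurst vs Linden: Elmhurst wins 6–3.
  Elmhurst vs Avon: Avon wins 5–4.
  Brookfield vs Jasper: Brookfield wins 6–3.
  Brookfield vs Linden: Brookfield wins 7–2.
  Brookfield vs Avon: Avon wins 6–3.
  Jasper vs Linden: Linden wins 5–4.
  Jasper vs Avon: Avon wins 6–3.
  Linden vs Avon: Avon wins 6–3.
Copeland scores (wins − losses):
  Elmhurst: 2 − 2 = 0
  Brookfield: 3 − 1 = 2
  Jasper: 0 − 4 = -4
  Linden: 1 − 3 = -2
  Avon: 4 − 0 = 4
Avon has the best Copeland score.

Avon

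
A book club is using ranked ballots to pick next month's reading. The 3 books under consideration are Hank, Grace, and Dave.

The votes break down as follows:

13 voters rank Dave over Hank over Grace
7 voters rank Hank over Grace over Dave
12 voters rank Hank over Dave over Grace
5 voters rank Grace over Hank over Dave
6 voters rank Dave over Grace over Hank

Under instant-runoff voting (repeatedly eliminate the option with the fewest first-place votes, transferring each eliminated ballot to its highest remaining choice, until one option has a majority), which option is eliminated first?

Round 1: Hank 19, Dave 19, Grace 5. Grace has the fewest and is eliminated.
Round 2: Hank 24, Dave 19. Hank has a majority.

Grace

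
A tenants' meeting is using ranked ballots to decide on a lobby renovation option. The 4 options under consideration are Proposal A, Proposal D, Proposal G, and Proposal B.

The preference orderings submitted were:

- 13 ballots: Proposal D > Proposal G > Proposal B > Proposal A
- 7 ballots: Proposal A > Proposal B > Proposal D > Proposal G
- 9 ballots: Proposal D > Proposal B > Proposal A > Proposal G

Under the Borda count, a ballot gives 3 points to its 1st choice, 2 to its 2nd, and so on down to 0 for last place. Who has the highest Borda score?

Borda scores:
  Proposal A: 13·0 + 7·3 + 9·1 = 30
  Proposal D: 13·3 + 7·1 + 9·3 = 73
  Proposal G: 13·2 + 7·0 + 9·0 = 26
  Proposal B: 13·1 + 7·2 + 9·2 = 45
Proposal D has the highest total.

Proposal D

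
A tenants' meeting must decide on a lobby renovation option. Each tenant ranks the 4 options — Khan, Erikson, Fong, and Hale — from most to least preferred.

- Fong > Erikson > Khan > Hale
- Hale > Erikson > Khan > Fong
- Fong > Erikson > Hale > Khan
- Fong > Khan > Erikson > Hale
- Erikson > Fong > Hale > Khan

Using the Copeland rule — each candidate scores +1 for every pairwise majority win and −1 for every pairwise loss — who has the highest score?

Pairwise results:
  Khan vs Erikson: Erikson wins 4–1.
  Khan vs Fong: Fong wins 4–1.
  Khan vs Hale: Hale wins 3–2.
  Erikson vs Fong: Fong wins 3–2.
  Erikson vs Hale: Erikson wins 4–1.
  Fong vs Hale: Fong wins 4–1.
Copeland scores (wins − losses):
  Khan: 0 − 3 = -3
  Erikson: 2 − 1 = 1
  Fong: 3 − 0 = 3
  Hale: 1 − 2 = -1
Fong has the best Copeland score.

Fong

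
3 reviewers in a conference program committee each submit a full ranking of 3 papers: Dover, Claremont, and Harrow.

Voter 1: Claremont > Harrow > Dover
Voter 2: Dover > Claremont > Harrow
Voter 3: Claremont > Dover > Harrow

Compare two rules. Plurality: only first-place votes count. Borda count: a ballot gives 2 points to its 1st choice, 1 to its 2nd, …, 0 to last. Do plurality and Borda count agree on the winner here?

Yes

Plurality first-place counts: Dover 1, Claremont 2, Harrow 0 → Claremont.
Borda totals: Dover 3, Claremont 5, Harrow 1 → Claremont.
The two rules agree on Claremont.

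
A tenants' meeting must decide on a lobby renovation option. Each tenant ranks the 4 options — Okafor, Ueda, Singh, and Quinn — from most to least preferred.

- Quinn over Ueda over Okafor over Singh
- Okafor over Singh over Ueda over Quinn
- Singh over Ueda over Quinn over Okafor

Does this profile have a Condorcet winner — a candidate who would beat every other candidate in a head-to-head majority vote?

Head-to-head results (3 voters total):
Okafor vs Ueda: Ueda wins 2–1.
Okafor vs Singh: Okafor wins 2–1.
Okafor vs Quinn: Quinn wins 2–1.
Ueda vs Singh: Singh wins 2–1.
Ueda vs Quinn: Ueda wins 2–1.
Singh vs Quinn: Singh wins 2–1.
No candidate beats all others: Okafor beats Singh beats Ueda beats Okafor, a majority cycle.

No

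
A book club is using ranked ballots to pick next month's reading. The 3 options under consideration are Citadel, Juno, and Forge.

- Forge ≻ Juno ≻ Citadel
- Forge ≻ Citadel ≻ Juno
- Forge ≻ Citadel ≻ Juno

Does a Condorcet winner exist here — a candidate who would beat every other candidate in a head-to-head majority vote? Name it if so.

Head-to-head results (3 voters total):
Citadel vs Juno: Citadel wins 2–1.
Citadel vs Forge: Forge wins 3–0.
Juno vs Forge: Forge wins 3–0.
Forge beats each rival — Citadel (3–0), Juno (3–0) — so Forge is the Condorcet winner.

Forge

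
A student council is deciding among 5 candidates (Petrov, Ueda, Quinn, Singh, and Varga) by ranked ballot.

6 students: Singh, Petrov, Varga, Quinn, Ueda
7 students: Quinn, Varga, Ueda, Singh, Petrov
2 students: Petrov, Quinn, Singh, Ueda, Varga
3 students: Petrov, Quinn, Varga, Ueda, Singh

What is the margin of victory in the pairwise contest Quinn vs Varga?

Ballots ranking Quinn above Varga: 7+2+3 = 12.
Ballots ranking Varga above Quinn: 6.
Quinn wins 12–6, a margin of 6.

6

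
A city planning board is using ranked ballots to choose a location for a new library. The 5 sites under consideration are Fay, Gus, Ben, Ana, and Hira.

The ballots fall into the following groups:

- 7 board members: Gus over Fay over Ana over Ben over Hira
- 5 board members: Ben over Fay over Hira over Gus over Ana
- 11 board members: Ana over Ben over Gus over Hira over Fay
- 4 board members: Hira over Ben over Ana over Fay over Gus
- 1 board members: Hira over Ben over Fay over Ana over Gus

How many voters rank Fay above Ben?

Ballots ranking Fay above Ben: 7.
Ballots ranking Ben above Fay: 5+11+4+1 = 21.
So 7 of 28 voters prefer Fay to Ben.

7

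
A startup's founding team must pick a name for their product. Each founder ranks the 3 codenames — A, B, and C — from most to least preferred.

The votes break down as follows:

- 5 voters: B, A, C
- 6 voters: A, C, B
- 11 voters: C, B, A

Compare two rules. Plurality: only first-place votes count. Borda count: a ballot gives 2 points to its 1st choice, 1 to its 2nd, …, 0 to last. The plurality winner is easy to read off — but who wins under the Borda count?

Plurality first-place counts: A 6, B 5, C 11 → C.
Borda totals: A 17, B 21, C 28 → C.

C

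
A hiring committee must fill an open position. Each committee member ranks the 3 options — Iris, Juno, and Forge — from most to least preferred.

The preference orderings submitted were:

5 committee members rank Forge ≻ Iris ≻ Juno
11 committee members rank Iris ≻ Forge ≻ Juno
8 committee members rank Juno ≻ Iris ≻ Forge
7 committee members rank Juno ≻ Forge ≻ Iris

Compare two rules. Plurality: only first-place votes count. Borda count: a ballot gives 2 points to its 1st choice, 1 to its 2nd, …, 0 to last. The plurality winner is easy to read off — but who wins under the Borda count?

Plurality first-place counts: Iris 11, Juno 15, Forge 5 → Juno.
Borda totals: Iris 35, Juno 30, Forge 28 → Iris.

Iris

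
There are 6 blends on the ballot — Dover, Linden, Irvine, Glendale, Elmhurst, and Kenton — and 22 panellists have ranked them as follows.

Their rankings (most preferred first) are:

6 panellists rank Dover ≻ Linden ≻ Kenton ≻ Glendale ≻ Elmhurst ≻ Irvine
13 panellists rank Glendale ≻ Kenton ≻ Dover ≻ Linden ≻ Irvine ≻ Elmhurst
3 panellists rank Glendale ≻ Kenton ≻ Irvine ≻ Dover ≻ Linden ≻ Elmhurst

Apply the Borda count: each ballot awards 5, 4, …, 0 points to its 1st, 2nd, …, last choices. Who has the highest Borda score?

Borda scores:
  Dover: 6·5 + 13·3 + 3·2 = 75
  Linden: 6·4 + 13·2 + 3·1 = 53
  Irvine: 6·0 + 13·1 + 3·3 = 22
  Glendale: 6·2 + 13·5 + 3·5 = 92
  Elmhurst: 6·1 + 13·0 + 3·0 = 6
  Kenton: 6·3 + 13·4 + 3·4 = 82
Glendale has the highest total.

Glendale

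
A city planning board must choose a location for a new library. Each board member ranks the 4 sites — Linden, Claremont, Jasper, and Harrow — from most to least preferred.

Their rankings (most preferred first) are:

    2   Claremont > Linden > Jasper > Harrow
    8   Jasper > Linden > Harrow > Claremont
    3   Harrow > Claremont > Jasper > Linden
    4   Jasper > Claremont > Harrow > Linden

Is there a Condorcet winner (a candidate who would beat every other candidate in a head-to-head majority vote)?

Head-to-head results (17 voters total):
Linden vs Claremont: Claremont wins 9–8.
Linden vs Jasper: Jasper wins 15–2.
Linden vs Harrow: Linden wins 10–7.
Claremont vs Jasper: Jasper wins 12–5.
Claremont vs Harrow: Harrow wins 11–6.
Jasper vs Harrow: Jasper wins 14–3.
Jasper beats each rival — Linden (15–2), Claremont (12–5), Harrow (14–3) — so Jasper is the Condorcet winner.

Yes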